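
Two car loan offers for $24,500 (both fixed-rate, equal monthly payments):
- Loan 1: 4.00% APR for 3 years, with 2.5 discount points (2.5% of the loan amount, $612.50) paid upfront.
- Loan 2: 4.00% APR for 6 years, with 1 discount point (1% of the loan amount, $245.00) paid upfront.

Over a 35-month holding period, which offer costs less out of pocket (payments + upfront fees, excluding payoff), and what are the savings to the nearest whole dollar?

Loan 2 by $12,269

Loan 1: monthly rate = 4%/12 = 0.0033333; payment = 24,500 × 0.0033333 / (1 − (1+0.0033333)^−36) = $723.34.
Loan 2: at 4.00% the monthly rate is 0.0033333, so the payment is 24,500 × 0.0033333 / (1 − 1.0033333^−72) = $383.31.
Over 35 months: Loan 1 costs 35 × $723.34 + $612.50 = $25,929.40; Loan 2 costs 35 × $383.31 + $245.00 = $13,660.85.
Loan 2 is cheaper by $25,929.40 − $13,660.85 = $12,268.55.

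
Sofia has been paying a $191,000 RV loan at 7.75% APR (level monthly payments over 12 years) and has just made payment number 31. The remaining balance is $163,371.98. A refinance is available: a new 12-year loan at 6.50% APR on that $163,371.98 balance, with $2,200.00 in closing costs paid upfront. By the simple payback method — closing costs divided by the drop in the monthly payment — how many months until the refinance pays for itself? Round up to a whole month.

Current payment = 191,000 × 7.75%/12 / (1 − (1+0.0064583)^−144) = $2,041.39.
Refinanced payment = 163,371.98 × 0.0054167 / (1 − (1+0.0054167)^−144) = $1,636.86.
Monthly savings = $2,041.39 − $1,636.86 = $404.53.
Break-even = $2,200.00 / $404.53 = 5.44 → 6 months.

6 months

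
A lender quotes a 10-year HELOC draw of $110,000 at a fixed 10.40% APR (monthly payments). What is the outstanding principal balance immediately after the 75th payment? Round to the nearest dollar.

With monthly rate i = 10.4%/12 = 0.0086667, the balance after k of n payments is P · [(1+i)^n − (1+i)^k] / [(1+i)^n − 1].
(1+0.0086667)^120 = 2.81656823 and (1+0.0086667)^75 = 1.91018387, so the balance is 110,000 × (2.81656823 − 1.91018387) / (2.81656823 − 1) = $54,884.96.

$54,885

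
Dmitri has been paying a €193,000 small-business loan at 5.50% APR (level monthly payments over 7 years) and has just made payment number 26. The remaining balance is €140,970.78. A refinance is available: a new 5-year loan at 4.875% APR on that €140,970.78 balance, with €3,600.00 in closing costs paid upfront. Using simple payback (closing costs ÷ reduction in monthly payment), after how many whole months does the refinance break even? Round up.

30 months

Current payment = 193,000 × 5.5%/12 / (1 − (1+0.0045833)^−84) = €2,773.42.
Refinanced payment = 140,970.78 × 0.0040625 / (1 − (1+0.0040625)^−60) = €2,652.23.
Monthly savings = €2,773.42 − €2,652.23 = €121.19.
Break-even = €3,600.00 / €121.19 = 29.71 → 30 months.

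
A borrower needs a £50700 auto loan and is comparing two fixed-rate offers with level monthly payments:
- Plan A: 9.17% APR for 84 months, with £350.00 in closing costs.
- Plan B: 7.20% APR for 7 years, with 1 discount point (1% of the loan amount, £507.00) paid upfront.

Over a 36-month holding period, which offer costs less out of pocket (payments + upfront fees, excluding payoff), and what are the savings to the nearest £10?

Plan A: at 9.17% the monthly rate is 0.0076417, so the payment is 50,700 × 0.0076417 / (1 − 1.0076417^−84) = £820.10.
Plan B: monthly rate = 7.2%/12 = 0.0060000; payment = 50,700 × 0.0060000 / (1 − (1+0.0060000)^−84) = £770.17.
Over 36 months: Plan A costs 36 × £820.10 + £350.00 = £29,873.60; Plan B costs 36 × £770.17 + £507.00 = £28,233.12.
Plan B is cheaper by £29,873.60 − £28,233.12 = £1,640.48.

Plan B by £1,640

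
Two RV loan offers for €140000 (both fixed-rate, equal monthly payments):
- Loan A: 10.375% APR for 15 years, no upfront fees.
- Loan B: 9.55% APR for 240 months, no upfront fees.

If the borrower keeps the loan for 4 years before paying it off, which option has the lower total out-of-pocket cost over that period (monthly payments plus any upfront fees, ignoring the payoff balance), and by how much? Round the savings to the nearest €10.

Loan B by €10,900

Loan A: monthly rate = 10.375%/12 = 0.0086458; payment = 140,000 × 0.0086458 / (1 − (1+0.0086458)^−180) = €1,536.73.
Loan B: at 9.55% the monthly rate is 0.0079583, so the payment is 140,000 × 0.0079583 / (1 − 1.0079583^−240) = €1,309.56.
Over 48 months: Loan A costs 48 × €1,536.73 = €73,763.04; Loan B costs 48 × €1,309.56 = €62,858.88.
Loan B is cheaper by €73,763.04 − €62,858.88 = €10,904.16.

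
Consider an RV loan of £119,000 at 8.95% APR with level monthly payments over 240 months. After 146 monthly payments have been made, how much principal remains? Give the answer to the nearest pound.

With monthly rate i = 8.95%/12 = 0.0074583, the balance after k of n payments is P · [(1+i)^n − (1+i)^k] / [(1+i)^n − 1].
(1+0.0074583)^240 = 5.94980114 and (1+0.0074583)^146 = 2.95907285, so the balance is 119,000 × (5.94980114 − 2.95907285) / (5.94980114 − 1) = £71,901.20.

£71,901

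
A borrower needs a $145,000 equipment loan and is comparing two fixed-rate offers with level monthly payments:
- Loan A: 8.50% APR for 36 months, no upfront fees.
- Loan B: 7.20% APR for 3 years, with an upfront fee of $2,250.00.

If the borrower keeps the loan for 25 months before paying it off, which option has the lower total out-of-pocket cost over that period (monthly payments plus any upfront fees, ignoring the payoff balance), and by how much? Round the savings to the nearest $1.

Loan A by $79

Loan A: at 8.50% the monthly rate is 0.0070833, so the payment is 145,000 × 0.0070833 / (1 − 1.0070833^−36) = $4,577.29.
Loan B: monthly rate = 7.2%/12 = 0.0060000; payment = 145,000 × 0.0060000 / (1 − (1+0.0060000)^−36) = $4,490.45.
Over 25 months: Loan A costs 25 × $4,577.29 = $114,432.25; Loan B costs 25 × $4,490.45 + $2,250.00 = $114,511.25.
Loan A is cheaper by $114,511.25 − $114,432.25 = $79.00.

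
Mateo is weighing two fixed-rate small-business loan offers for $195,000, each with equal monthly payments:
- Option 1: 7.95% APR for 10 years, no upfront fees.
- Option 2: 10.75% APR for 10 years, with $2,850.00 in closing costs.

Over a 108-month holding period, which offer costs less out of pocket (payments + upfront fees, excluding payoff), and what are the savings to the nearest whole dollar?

Option 1: monthly rate = 7.95%/12 = 0.0066250; payment = 195,000 × 0.0066250 / (1 − (1+0.0066250)^−120) = $2,360.74.
Option 2: at 10.75% the monthly rate is 0.0089583, so the payment is 195,000 × 0.0089583 / (1 − 1.0089583^−120) = $2,658.60.
Over 108 months: Option 1 costs 108 × $2,360.74 = $254,959.92; Option 2 costs 108 × $2,658.60 + $2,850.00 = $289,978.80.
Option 1 is cheaper by $289,978.80 − $254,959.92 = $35,018.88.

Option 1 by $35,019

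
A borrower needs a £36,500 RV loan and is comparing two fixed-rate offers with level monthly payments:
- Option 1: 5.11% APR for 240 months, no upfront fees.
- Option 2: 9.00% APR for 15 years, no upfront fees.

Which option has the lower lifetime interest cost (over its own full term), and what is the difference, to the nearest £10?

Option 1: monthly rate = 5.11%/12 = 0.0042583; payment = 36,500 × 0.0042583 / (1 − (1+0.0042583)^−240) = £243.11.
Total interest on Option 1 = 240 × £243.11 − £36,500 = £21,846.40.
Option 2: at 9.00% the monthly rate is 0.0075000, so the payment is 36,500 × 0.0075000 / (1 − 1.0075000^−180) = £370.21.
Total interest on Option 2 = 180 × £370.21 − £36,500 = £30,137.80.
Option 1 is lower by £8,291.40.

Option 1 by £8,290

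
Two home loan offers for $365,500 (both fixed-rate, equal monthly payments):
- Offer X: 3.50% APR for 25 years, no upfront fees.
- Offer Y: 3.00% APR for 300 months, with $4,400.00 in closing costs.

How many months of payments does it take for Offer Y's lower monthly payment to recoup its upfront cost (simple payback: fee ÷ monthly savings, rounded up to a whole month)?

Offer X: at 3.50% the monthly rate is 0.0029167, so the payment is 365,500 × 0.0029167 / (1 − 1.0029167^−300) = $1,829.78.
Offer Y: at 3.00% the monthly rate is 0.0025000, so the payment is 365,500 × 0.0025000 / (1 − 1.0025000^−300) = $1,733.24.
Monthly savings = $1,829.78 − $1,733.24 = $96.54.
Break-even = $4,400.00 / $96.54 = 45.58 → 46 months.

46 months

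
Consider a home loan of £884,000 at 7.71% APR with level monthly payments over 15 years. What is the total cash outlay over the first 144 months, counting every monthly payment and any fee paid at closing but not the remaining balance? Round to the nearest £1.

£1,195,292

Monthly rate = 7.71%/12 = 0.0064250; payment = 884,000 × 0.0064250 / (1 − (1+0.0064250)^−180) = £8,300.64.
Total outlay = 144 × £8,300.64 = £1,195,292.16.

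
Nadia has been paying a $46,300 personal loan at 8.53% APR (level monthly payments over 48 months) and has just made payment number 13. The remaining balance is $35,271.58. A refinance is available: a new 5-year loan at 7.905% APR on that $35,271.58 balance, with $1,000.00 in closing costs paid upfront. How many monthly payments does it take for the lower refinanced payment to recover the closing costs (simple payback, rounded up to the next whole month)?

3 months

Current payment = 46,300 × 8.53%/12 / (1 − (1+0.0071083)^−48) = $1,141.87.
Refinanced payment = 35,271.58 × 0.0065875 / (1 − (1+0.0065875)^−60) = $713.58.
Monthly savings = $1,141.87 − $713.58 = $428.29.
Break-even = $1,000.00 / $428.29 = 2.33 → 3 months.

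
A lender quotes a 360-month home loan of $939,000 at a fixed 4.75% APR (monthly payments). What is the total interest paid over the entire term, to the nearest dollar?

$824,377

Monthly rate = 4.75%/12 = 0.0039583; payment = 939,000 × 0.0039583 / (1 − (1+0.0039583)^−360) = $4,898.27.
Total paid = 360 × $4,898.27 = $1,763,377.20; interest = $1,763,377.20 − $939,000 = $824,377.20.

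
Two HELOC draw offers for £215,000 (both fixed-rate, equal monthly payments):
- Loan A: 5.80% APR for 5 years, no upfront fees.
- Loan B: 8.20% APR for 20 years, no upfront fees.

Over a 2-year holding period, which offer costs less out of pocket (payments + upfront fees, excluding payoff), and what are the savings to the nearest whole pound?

Loan A: at 5.80% the monthly rate is 0.0048333, so the payment is 215,000 × 0.0048333 / (1 − 1.0048333^−60) = £4,136.59.
Loan B: at 8.20% the monthly rate is 0.0068333, so the payment is 215,000 × 0.0068333 / (1 − 1.0068333^−240) = £1,825.20.
Over 24 months: Loan A costs 24 × £4,136.59 = £99,278.16; Loan B costs 24 × £1,825.20 = £43,804.80.
Loan B is cheaper by £99,278.16 − £43,804.80 = £55,473.36.

Loan B by £55,473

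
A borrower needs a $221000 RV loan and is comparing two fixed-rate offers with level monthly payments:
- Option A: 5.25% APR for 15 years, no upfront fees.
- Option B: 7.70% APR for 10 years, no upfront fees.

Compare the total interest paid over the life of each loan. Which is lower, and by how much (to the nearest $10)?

Option B by $2,210

Option A: monthly rate = 5.25%/12 = 0.0043750; payment = 221,000 × 0.0043750 / (1 − (1+0.0043750)^−180) = $1,776.57.
Total interest on Option A = 180 × $1,776.57 − $221,000 = $98,782.60.
Option B: monthly rate = 7.7%/12 = 0.0064167; payment = 221,000 × 0.0064167 / (1 − (1+0.0064167)^−120) = $2,646.44.
Total interest on Option B = 120 × $2,646.44 − $221,000 = $96,572.80.
Option B is lower by $2,209.80.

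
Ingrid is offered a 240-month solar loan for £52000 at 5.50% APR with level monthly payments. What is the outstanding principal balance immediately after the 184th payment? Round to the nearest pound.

With monthly rate i = 5.5%/12 = 0.0045833, the balance after k of n payments is P · [(1+i)^n − (1+i)^k] / [(1+i)^n − 1].
(1+0.0045833)^240 = 2.99662556 and (1+0.0045833)^184 = 2.31962742, so the balance is 52,000 × (2.99662556 − 2.31962742) / (2.99662556 − 1) = £17,631.70.

£17,632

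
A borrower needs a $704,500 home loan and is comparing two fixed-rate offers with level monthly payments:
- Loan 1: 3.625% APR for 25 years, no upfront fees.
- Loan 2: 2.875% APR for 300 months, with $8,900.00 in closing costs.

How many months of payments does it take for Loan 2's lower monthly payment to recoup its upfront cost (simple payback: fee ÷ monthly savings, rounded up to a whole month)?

32 months

Loan 1: monthly rate = 3.625%/12 = 0.0030208; payment = 704,500 × 0.0030208 / (1 − (1+0.0030208)^−300) = $3,574.30.
Loan 2: monthly rate = 2.875%/12 = 0.0023958; payment = 704,500 × 0.0023958 / (1 − (1+0.0023958)^−300) = $3,295.20.
Monthly savings = $3,574.30 − $3,295.20 = $279.10.
Break-even = $8,900.00 / $279.10 = 31.89 → 32 months.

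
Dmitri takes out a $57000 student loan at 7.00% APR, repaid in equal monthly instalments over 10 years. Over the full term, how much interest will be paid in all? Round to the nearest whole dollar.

At 7.00% the monthly rate is 0.0058333, so the payment is 57,000 × 0.0058333 / (1 − 1.0058333^−120) = $661.82.
Total paid = 120 × $661.82 = $79,418.40; interest = $79,418.40 − $57,000 = $22,418.40.

$22,418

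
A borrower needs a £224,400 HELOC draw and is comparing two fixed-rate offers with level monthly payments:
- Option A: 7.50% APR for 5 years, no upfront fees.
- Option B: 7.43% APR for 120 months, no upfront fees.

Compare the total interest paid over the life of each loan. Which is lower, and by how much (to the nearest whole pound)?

Option A by £48,866

Option A: monthly rate = 7.5%/12 = 0.0062500; payment = 224,400 × 0.0062500 / (1 − (1+0.0062500)^−60) = £4,496.52.
Total interest on Option A = 60 × £4,496.52 − £224,400 = £45,391.20.
Option B: at 7.43% the monthly rate is 0.0061917, so the payment is 224,400 × 0.0061917 / (1 − 1.0061917^−120) = £2,655.48.
Total interest on Option B = 120 × £2,655.48 − £224,400 = £94,257.60.
Option A is lower by £48,866.40.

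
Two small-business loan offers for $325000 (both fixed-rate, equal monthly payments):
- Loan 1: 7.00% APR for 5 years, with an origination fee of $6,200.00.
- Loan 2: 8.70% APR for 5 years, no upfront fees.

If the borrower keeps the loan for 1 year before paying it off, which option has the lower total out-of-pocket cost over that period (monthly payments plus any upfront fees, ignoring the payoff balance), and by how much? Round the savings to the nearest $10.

Loan 1: monthly rate = 7%/12 = 0.0058333; payment = 325,000 × 0.0058333 / (1 − (1+0.0058333)^−60) = $6,435.39.
Loan 2: monthly rate = 8.7%/12 = 0.0072500; payment = 325,000 × 0.0072500 / (1 − (1+0.0072500)^−60) = $6,699.24.
Over 12 months: Loan 1 costs 12 × $6,435.39 + $6,200.00 = $83,424.68; Loan 2 costs 12 × $6,699.24 = $80,390.88.
Loan 2 is cheaper by $83,424.68 − $80,390.88 = $3,033.80.

Loan 2 by $3,030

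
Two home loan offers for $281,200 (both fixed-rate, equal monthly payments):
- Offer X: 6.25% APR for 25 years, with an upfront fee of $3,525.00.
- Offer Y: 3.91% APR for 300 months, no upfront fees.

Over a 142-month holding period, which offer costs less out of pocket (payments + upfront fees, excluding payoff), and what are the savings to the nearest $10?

Offer X: at 6.25% the monthly rate is 0.0052083, so the payment is 281,200 × 0.0052083 / (1 − 1.0052083^−300) = $1,854.99.
Offer Y: at 3.91% the monthly rate is 0.0032583, so the payment is 281,200 × 0.0032583 / (1 − 1.0032583^−300) = $1,470.34.
Over 142 months: Offer X costs 142 × $1,854.99 + $3,525.00 = $266,933.58; Offer Y costs 142 × $1,470.34 = $208,788.28.
Offer Y is cheaper by $266,933.58 − $208,788.28 = $58,145.30.

Offer Y by $58,150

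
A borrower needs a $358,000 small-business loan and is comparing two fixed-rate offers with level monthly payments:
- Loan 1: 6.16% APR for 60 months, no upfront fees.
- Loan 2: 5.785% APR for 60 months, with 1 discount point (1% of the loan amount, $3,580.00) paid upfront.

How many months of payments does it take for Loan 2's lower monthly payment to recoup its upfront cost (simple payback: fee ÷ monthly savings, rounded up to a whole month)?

Loan 1: monthly rate = 6.16%/12 = 0.0051333; payment = 358,000 × 0.0051333 / (1 − (1+0.0051333)^−60) = $6,947.81.
Loan 2: at 5.785% the monthly rate is 0.0048208, so the payment is 358,000 × 0.0048208 / (1 − 1.0048208^−60) = $6,885.41.
Monthly savings = $6,947.81 − $6,885.41 = $62.40.
Break-even = $3,580.00 / $62.40 = 57.37 → 58 months.

58 months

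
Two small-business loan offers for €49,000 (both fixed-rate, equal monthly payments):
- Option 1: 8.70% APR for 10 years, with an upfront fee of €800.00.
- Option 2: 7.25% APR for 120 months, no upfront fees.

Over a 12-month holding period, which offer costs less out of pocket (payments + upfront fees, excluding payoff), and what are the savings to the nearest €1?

Option 1: monthly rate = 8.7%/12 = 0.0072500; payment = 49,000 × 0.0072500 / (1 − (1+0.0072500)^−120) = €612.78.
Option 2: at 7.25% the monthly rate is 0.0060417, so the payment is 49,000 × 0.0060417 / (1 − 1.0060417^−120) = €575.27.
Over 12 months: Option 1 costs 12 × €612.78 + €800.00 = €8,153.36; Option 2 costs 12 × €575.27 = €6,903.24.
Option 2 is cheaper by €8,153.36 − €6,903.24 = €1,250.12.

Option 2 by €1,250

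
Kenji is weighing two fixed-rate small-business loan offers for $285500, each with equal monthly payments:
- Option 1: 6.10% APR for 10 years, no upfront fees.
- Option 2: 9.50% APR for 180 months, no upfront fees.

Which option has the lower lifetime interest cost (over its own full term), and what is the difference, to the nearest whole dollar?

Option 1: monthly rate = 6.1%/12 = 0.0050833; payment = 285,500 × 0.0050833 / (1 − (1+0.0050833)^−120) = $3,183.99.
Total interest on Option 1 = 120 × $3,183.99 − $285,500 = $96,578.80.
Option 2: monthly rate = 9.5%/12 = 0.0079167; payment = 285,500 × 0.0079167 / (1 − (1+0.0079167)^−180) = $2,981.26.
Total interest on Option 2 = 180 × $2,981.26 − $285,500 = $251,126.80.
Option 1 is lower by $154,548.00.

Option 1 by $154,548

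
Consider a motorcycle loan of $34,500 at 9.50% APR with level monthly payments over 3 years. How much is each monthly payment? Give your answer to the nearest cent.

Monthly rate = 9.5%/12 = 0.0079167; payment = 34,500 × 0.0079167 / (1 − (1+0.0079167)^−36) = $1,105.14.

$1,105.14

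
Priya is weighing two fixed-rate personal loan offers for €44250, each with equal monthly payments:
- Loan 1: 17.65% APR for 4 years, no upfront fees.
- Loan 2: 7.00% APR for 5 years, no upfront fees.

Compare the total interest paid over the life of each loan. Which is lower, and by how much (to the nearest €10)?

Loan 1: at 17.65% the monthly rate is 0.0147083, so the payment is 44,250 × 0.0147083 / (1 − 1.0147083^−48) = €1,291.76.
Total interest on Loan 1 = 48 × €1,291.76 − €44,250 = €17,754.48.
Loan 2: monthly rate = 7%/12 = 0.0058333; payment = 44,250 × 0.0058333 / (1 − (1+0.0058333)^−60) = €876.20.
Total interest on Loan 2 = 60 × €876.20 − €44,250 = €8,322.00.
Loan 2 is lower by €9,432.48.

Loan 2 by €9,430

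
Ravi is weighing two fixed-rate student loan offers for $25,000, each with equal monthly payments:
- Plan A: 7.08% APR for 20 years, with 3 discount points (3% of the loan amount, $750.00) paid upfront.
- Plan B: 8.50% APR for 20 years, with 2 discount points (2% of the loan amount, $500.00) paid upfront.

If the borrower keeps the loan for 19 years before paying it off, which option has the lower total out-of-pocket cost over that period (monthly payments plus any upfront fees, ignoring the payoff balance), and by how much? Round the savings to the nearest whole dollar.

Plan A by $4,750

Plan A: monthly rate = 7.08%/12 = 0.0059000; payment = 25,000 × 0.0059000 / (1 − (1+0.0059000)^−240) = $195.03.
Plan B: monthly rate = 8.5%/12 = 0.0070833; payment = 25,000 × 0.0070833 / (1 − (1+0.0070833)^−240) = $216.96.
Over 228 months: Plan A costs 228 × $195.03 + $750.00 = $45,216.84; Plan B costs 228 × $216.96 + $500.00 = $49,966.88.
Plan A is cheaper by $49,966.88 − $45,216.84 = $4,750.04.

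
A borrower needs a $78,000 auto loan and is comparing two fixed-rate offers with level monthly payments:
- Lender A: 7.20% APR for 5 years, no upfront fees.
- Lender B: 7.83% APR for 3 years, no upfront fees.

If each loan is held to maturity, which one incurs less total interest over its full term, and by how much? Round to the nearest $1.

Lender B by $5,339

Lender A: at 7.20% the monthly rate is 0.0060000, so the payment is 78,000 × 0.0060000 / (1 − 1.0060000^−60) = $1,551.86.
Total interest on Lender A = 60 × $1,551.86 − $78,000 = $15,111.60.
Lender B: monthly rate = 7.83%/12 = 0.0065250; payment = 78,000 × 0.0065250 / (1 − (1+0.0065250)^−36) = $2,438.12.
Total interest on Lender B = 36 × $2,438.12 − $78,000 = $9,772.32.
Lender B is lower by $5,339.28.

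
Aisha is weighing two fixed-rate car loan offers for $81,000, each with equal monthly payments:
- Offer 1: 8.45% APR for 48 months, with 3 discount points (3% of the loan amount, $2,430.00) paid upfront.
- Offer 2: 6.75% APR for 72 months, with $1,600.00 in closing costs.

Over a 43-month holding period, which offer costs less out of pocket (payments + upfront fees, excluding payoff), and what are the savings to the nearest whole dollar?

Offer 2 by $27,633

Offer 1: at 8.45% the monthly rate is 0.0070417, so the payment is 81,000 × 0.0070417 / (1 − 1.0070417^−48) = $1,994.60.
Offer 2: at 6.75% the monthly rate is 0.0056250, so the payment is 81,000 × 0.0056250 / (1 − 1.0056250^−72) = $1,371.27.
Over 43 months: Offer 1 costs 43 × $1,994.60 + $2,430.00 = $88,197.80; Offer 2 costs 43 × $1,371.27 + $1,600.00 = $60,564.61.
Offer 2 is cheaper by $88,197.80 − $60,564.61 = $27,633.19.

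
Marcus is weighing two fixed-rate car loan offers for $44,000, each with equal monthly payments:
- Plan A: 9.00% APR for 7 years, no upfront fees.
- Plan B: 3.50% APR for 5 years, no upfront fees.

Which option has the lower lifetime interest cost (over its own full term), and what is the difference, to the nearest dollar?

Plan A: monthly rate = 9%/12 = 0.0075000; payment = 44,000 × 0.0075000 / (1 − (1+0.0075000)^−84) = $707.92.
Total interest on Plan A = 84 × $707.92 − $44,000 = $15,465.28.
Plan B: monthly rate = 3.5%/12 = 0.0029167; payment = 44,000 × 0.0029167 / (1 − (1+0.0029167)^−60) = $800.44.
Total interest on Plan B = 60 × $800.44 − $44,000 = $4,026.40.
Plan B is lower by $11,438.88.

Plan B by $11,439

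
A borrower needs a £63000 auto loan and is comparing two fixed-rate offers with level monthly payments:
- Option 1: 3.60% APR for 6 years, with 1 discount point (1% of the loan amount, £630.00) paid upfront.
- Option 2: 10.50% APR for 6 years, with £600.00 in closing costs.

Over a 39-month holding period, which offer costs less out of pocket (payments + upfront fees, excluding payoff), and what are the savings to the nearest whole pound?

Option 1 by £8,116

Option 1: at 3.60% the monthly rate is 0.0030000, so the payment is 63,000 × 0.0030000 / (1 − 1.0030000^−72) = £974.21.
Option 2: monthly rate = 10.5%/12 = 0.0087500; payment = 63,000 × 0.0087500 / (1 − (1+0.0087500)^−72) = £1,183.08.
Over 39 months: Option 1 costs 39 × £974.21 + £630.00 = £38,624.19; Option 2 costs 39 × £1,183.08 + £600.00 = £46,740.12.
Option 1 is cheaper by £46,740.12 − £38,624.19 = £8,115.93.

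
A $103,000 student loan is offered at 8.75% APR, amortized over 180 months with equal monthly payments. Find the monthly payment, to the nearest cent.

Monthly rate = 8.75%/12 = 0.0072917; payment = 103,000 × 0.0072917 / (1 − (1+0.0072917)^−180) = $1,029.43.

$1,029.43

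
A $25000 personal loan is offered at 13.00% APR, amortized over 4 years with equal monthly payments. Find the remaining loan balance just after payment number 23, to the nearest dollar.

With monthly rate i = 13%/12 = 0.0108333, the balance after k of n payments is P · [(1+i)^n − (1+i)^k] / [(1+i)^n − 1].
(1+0.0108333)^48 = 1.67733045 and (1+0.0108333)^23 = 1.28123785, so the balance is 25,000 × (1.67733045 − 1.28123785) / (1.67733045 − 1) = $14,619.62.

$14,620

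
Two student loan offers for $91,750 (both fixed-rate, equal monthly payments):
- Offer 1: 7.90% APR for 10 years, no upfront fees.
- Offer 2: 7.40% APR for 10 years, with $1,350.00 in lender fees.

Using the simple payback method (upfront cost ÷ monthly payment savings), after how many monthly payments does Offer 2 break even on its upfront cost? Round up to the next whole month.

Offer 1: monthly rate = 7.9%/12 = 0.0065833; payment = 91,750 × 0.0065833 / (1 − (1+0.0065833)^−120) = $1,108.34.
Offer 2: at 7.40% the monthly rate is 0.0061667, so the payment is 91,750 × 0.0061667 / (1 − 1.0061667^−120) = $1,084.31.
Monthly savings = $1,108.34 − $1,084.31 = $24.03.
Break-even = $1,350.00 / $24.03 = 56.18 → 57 months.

57 months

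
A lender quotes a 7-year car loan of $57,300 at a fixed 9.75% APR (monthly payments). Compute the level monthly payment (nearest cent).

$943.86

At 9.75% the monthly rate is 0.0081250, so the payment is 57,300 × 0.0081250 / (1 − 1.0081250^−84) = $943.86.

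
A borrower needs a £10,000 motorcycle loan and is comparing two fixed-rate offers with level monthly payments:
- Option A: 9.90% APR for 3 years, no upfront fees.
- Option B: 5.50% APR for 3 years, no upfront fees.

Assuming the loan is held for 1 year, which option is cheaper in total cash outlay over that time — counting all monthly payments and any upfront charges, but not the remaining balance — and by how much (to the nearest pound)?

Option B by £243

Option A: monthly rate = 9.9%/12 = 0.0082500; payment = 10,000 × 0.0082500 / (1 − (1+0.0082500)^−36) = £322.20.
Option B: at 5.50% the monthly rate is 0.0045833, so the payment is 10,000 × 0.0045833 / (1 − 1.0045833^−36) = £301.96.
Over 12 months: Option A costs 12 × £322.20 = £3,866.40; Option B costs 12 × £301.96 = £3,623.52.
Option B is cheaper by £3,866.40 − £3,623.52 = £242.88.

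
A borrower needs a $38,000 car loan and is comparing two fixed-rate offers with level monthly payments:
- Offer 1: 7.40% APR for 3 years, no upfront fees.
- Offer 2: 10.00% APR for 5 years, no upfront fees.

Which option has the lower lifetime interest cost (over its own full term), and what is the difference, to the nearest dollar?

Offer 1 by $5,953

Offer 1: monthly rate = 7.4%/12 = 0.0061667; payment = 38,000 × 0.0061667 / (1 − (1+0.0061667)^−36) = $1,180.29.
Total interest on Offer 1 = 36 × $1,180.29 − $38,000 = $4,490.44.
Offer 2: monthly rate = 10%/12 = 0.0083333; payment = 38,000 × 0.0083333 / (1 − (1+0.0083333)^−60) = $807.39.
Total interest on Offer 2 = 60 × $807.39 − $38,000 = $10,443.40.
Offer 1 is lower by $5,952.96.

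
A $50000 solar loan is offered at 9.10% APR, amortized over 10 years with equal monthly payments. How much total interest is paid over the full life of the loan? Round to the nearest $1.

$26,331

At 9.10% the monthly rate is 0.0075833, so the payment is 50,000 × 0.0075833 / (1 − 1.0075833^−120) = $636.09.
Total paid = 120 × $636.09 = $76,330.80; interest = $76,330.80 − $50,000 = $26,330.80.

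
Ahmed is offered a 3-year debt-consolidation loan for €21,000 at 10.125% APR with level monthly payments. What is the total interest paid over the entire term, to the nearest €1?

At 10.125% the monthly rate is 0.0084375, so the payment is 21,000 × 0.0084375 / (1 − 1.0084375^−36) = €678.84.
Total paid = 36 × €678.84 = €24,438.24; interest = €24,438.24 − €21,000 = €3,438.24.

€3,438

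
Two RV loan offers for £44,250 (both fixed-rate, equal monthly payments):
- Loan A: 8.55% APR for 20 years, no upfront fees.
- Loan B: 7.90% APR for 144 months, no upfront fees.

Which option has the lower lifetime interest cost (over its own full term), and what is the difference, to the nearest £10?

Loan A: at 8.55% the monthly rate is 0.0071250, so the payment is 44,250 × 0.0071250 / (1 − 1.0071250^−240) = £385.41.
Total interest on Loan A = 240 × £385.41 − £44,250 = £48,248.40.
Loan B: monthly rate = 7.9%/12 = 0.0065833; payment = 44,250 × 0.0065833 / (1 − (1+0.0065833)^−144) = £476.56.
Total interest on Loan B = 144 × £476.56 − £44,250 = £24,374.64.
Loan B is lower by £23,873.76.

Loan B by £23,870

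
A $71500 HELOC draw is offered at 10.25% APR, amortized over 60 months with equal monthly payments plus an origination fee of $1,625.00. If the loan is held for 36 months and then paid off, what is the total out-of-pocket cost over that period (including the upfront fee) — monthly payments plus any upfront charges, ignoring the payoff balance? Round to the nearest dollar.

$56,632

Monthly rate = 10.25%/12 = 0.0085417; payment = 71,500 × 0.0085417 / (1 − (1+0.0085417)^−60) = $1,527.97.
Total outlay = 36 × $1,527.97 + $1,625.00 = $56,631.92.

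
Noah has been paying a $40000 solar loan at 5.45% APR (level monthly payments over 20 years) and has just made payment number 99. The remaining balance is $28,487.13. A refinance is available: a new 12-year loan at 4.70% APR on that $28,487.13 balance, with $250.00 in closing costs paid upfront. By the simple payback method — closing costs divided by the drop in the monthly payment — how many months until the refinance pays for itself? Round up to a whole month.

17 months

Current payment = 40,000 × 5.45%/12 / (1 − (1+0.0045417)^−240) = $274.03.
Refinanced payment = 28,487.13 × 0.0039167 / (1 − (1+0.0039167)^−144) = $259.21.
Monthly savings = $274.03 − $259.21 = $14.82.
Break-even = $250.00 / $14.82 = 16.87 → 17 months.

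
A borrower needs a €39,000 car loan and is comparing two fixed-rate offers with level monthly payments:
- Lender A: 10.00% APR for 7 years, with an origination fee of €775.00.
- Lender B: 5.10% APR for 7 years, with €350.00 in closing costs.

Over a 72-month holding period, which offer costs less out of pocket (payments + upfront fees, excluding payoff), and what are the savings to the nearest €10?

Lender B by €7,220

Lender A: monthly rate = 10%/12 = 0.0083333; payment = 39,000 × 0.0083333 / (1 − (1+0.0083333)^−84) = €647.45.
Lender B: monthly rate = 5.1%/12 = 0.0042500; payment = 39,000 × 0.0042500 / (1 − (1+0.0042500)^−84) = €553.06.
Over 72 months: Lender A costs 72 × €647.45 + €775.00 = €47,391.40; Lender B costs 72 × €553.06 + €350.00 = €40,170.32.
Lender B is cheaper by €47,391.40 − €40,170.32 = €7,221.08.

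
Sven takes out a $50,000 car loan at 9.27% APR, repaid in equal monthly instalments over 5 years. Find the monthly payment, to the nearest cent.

$1,044.48

Monthly rate = 9.27%/12 = 0.0077250; payment = 50,000 × 0.0077250 / (1 − (1+0.0077250)^−60) = $1,044.48.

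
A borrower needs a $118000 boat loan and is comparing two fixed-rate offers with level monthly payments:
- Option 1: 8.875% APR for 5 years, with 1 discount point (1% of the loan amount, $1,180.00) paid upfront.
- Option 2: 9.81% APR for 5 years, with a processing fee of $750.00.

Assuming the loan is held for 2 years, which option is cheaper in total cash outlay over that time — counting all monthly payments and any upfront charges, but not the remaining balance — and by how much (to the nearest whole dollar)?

Option 1: monthly rate = 8.875%/12 = 0.0073958; payment = 118,000 × 0.0073958 / (1 − (1+0.0073958)^−60) = $2,442.33.
Option 2: at 9.81% the monthly rate is 0.0081750, so the payment is 118,000 × 0.0081750 / (1 − 1.0081750^−60) = $2,496.13.
Over 24 months: Option 1 costs 24 × $2,442.33 + $1,180.00 = $59,795.92; Option 2 costs 24 × $2,496.13 + $750.00 = $60,657.12.
Option 1 is cheaper by $60,657.12 − $59,795.92 = $861.20.

Option 1 by $861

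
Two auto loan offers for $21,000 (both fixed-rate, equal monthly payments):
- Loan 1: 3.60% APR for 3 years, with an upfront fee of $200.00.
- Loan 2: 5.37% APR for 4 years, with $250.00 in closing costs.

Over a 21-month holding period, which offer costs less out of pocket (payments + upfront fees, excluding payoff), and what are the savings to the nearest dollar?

Loan 2 by $2,662

Loan 1: at 3.60% the monthly rate is 0.0030000, so the payment is 21,000 × 0.0030000 / (1 − 1.0030000^−36) = $616.27.
Loan 2: monthly rate = 5.37%/12 = 0.0044750; payment = 21,000 × 0.0044750 / (1 − (1+0.0044750)^−48) = $487.14.
Over 21 months: Loan 1 costs 21 × $616.27 + $200.00 = $13,141.67; Loan 2 costs 21 × $487.14 + $250.00 = $10,479.94.
Loan 2 is cheaper by $13,141.67 − $10,479.94 = $2,661.73.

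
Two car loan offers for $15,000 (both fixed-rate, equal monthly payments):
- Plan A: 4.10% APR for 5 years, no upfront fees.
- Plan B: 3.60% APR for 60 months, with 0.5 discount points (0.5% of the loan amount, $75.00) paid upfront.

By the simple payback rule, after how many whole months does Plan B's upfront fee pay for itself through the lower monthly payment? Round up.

23 months

Plan A: at 4.10% the monthly rate is 0.0034167, so the payment is 15,000 × 0.0034167 / (1 − 1.0034167^−60) = $276.93.
Plan B: monthly rate = 3.6%/12 = 0.0030000; payment = 15,000 × 0.0030000 / (1 − (1+0.0030000)^−60) = $273.55.
Monthly savings = $276.93 − $273.55 = $3.38.
Break-even = $75.00 / $3.38 = 22.19 → 23 months.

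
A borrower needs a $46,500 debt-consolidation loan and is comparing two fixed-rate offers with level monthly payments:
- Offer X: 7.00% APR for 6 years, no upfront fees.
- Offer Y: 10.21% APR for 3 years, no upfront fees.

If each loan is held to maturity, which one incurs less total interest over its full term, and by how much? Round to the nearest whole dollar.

Offer X: at 7.00% the monthly rate is 0.0058333, so the payment is 46,500 × 0.0058333 / (1 − 1.0058333^−72) = $792.78.
Total interest on Offer X = 72 × $792.78 − $46,500 = $10,580.16.
Offer Y: at 10.21% the monthly rate is 0.0085083, so the payment is 46,500 × 0.0085083 / (1 − 1.0085083^−36) = $1,505.01.
Total interest on Offer Y = 36 × $1,505.01 − $46,500 = $7,680.36.
Offer Y is lower by $2,899.80.

Offer Y by $2,900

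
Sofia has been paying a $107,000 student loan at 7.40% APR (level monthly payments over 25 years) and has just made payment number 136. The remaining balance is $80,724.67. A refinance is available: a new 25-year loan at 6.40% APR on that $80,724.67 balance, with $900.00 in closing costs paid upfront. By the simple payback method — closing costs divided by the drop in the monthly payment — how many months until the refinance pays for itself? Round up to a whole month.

4 months

Current payment = 107,000 × 7.4%/12 / (1 − (1+0.0061667)^−300) = $783.77.
Refinanced payment = 80,724.67 × 0.0053333 / (1 − (1+0.0053333)^−300) = $540.03.
Monthly savings = $783.77 − $540.03 = $243.74.
Break-even = $900.00 / $243.74 = 3.69 → 4 months.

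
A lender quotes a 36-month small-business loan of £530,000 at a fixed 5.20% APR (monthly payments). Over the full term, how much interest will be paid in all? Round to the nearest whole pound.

£43,560

At 5.20% the monthly rate is 0.0043333, so the payment is 530,000 × 0.0043333 / (1 − 1.0043333^−36) = £15,932.21.
Total paid = 36 × £15,932.21 = £573,559.56; interest = £573,559.56 − £530,000 = £43,559.56.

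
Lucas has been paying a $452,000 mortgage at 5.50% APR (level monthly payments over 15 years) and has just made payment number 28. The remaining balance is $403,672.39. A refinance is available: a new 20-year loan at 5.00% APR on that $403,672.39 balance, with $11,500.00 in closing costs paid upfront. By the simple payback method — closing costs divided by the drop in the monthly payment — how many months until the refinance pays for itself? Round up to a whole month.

Current payment = 452,000 × 5.5%/12 / (1 − (1+0.0045833)^−180) = $3,693.22.
Refinanced payment = 403,672.39 × 0.0041667 / (1 − (1+0.0041667)^−240) = $2,664.06.
Monthly savings = $3,693.22 − $2,664.06 = $1,029.16.
Break-even = $11,500.00 / $1,029.16 = 11.17 → 12 months.

12 months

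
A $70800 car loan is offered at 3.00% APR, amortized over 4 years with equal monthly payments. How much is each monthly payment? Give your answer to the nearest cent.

$1,567.11

At 3.00% the monthly rate is 0.0025000, so the payment is 70,800 × 0.0025000 / (1 − 1.0025000^−48) = $1,567.11.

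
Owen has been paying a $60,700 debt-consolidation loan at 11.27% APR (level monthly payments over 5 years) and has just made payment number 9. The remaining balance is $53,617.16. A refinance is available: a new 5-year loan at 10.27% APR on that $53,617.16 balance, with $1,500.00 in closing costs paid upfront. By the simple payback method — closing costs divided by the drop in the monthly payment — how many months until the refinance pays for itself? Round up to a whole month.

9 months

Current payment = 60,700 × 11.27%/12 / (1 − (1+0.0093917)^−60) = $1,327.95.
Refinanced payment = 53,617.16 × 0.0085583 / (1 − (1+0.0085583)^−60) = $1,146.34.
Monthly savings = $1,327.95 − $1,146.34 = $181.61.
Break-even = $1,500.00 / $181.61 = 8.26 → 9 months.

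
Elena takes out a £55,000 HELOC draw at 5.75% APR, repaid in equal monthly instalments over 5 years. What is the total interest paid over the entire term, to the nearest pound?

Monthly rate = 5.75%/12 = 0.0047917; payment = 55,000 × 0.0047917 / (1 − (1+0.0047917)^−60) = £1,056.92.
Total paid = 60 × £1,056.92 = £63,415.20; interest = £63,415.20 − £55,000 = £8,415.20.

£8,415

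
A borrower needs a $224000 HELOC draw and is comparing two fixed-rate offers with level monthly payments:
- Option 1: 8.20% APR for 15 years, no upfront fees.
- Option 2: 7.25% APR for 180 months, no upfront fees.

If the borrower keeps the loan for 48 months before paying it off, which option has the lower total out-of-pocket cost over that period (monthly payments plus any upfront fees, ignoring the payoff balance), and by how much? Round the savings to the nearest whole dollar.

Option 1: at 8.20% the monthly rate is 0.0068333, so the payment is 224,000 × 0.0068333 / (1 − 1.0068333^−180) = $2,166.60.
Option 2: at 7.25% the monthly rate is 0.0060417, so the payment is 224,000 × 0.0060417 / (1 − 1.0060417^−180) = $2,044.81.
Over 48 months: Option 1 costs 48 × $2,166.60 = $103,996.80; Option 2 costs 48 × $2,044.81 = $98,150.88.
Option 2 is cheaper by $103,996.80 − $98,150.88 = $5,845.92.

Option 2 by $5,846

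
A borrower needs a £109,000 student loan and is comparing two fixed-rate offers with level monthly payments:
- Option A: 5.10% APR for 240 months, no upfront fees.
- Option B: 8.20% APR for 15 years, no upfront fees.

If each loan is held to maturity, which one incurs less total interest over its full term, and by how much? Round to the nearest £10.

Option A by £15,680

Option A: at 5.10% the monthly rate is 0.0042500, so the payment is 109,000 × 0.0042500 / (1 − 1.0042500^−240) = £725.39.
Total interest on Option A = 240 × £725.39 − £109,000 = £65,093.60.
Option B: monthly rate = 8.2%/12 = 0.0068333; payment = 109,000 × 0.0068333 / (1 − (1+0.0068333)^−180) = £1,054.28.
Total interest on Option B = 180 × £1,054.28 − £109,000 = £80,770.40.
Option A is lower by £15,676.80.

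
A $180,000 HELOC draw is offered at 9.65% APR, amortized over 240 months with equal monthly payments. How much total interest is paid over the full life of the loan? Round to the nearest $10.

$226,920

Monthly rate = 9.65%/12 = 0.0080417; payment = 180,000 × 0.0080417 / (1 − (1+0.0080417)^−240) = $1,695.51.
Total paid = 240 × $1,695.51 = $406,922.40; interest = $406,922.40 − $180,000 = $226,922.40.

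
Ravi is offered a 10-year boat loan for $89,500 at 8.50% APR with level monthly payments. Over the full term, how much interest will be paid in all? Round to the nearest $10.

$43,660

Monthly rate = 8.5%/12 = 0.0070833; payment = 89,500 × 0.0070833 / (1 − (1+0.0070833)^−120) = $1,109.67.
Total paid = 120 × $1,109.67 = $133,160.40; interest = $133,160.40 − $89,500 = $43,660.40.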